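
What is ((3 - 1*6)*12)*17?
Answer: -612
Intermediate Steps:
((3 - 1*6)*12)*17 = ((3 - 6)*12)*17 = -3*12*17 = -36*17 = -612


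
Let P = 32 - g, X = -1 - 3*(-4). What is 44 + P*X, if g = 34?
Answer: 22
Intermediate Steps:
X = 11 (X = -1 + 12 = 11)
P = -2 (P = 32 - 1*34 = 32 - 34 = -2)
44 + P*X = 44 - 2*11 = 44 - 22 = 22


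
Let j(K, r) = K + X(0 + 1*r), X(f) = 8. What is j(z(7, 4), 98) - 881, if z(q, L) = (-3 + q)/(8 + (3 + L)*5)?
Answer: -37535/43 ≈ -872.91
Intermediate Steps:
z(q, L) = (-3 + q)/(23 + 5*L) (z(q, L) = (-3 + q)/(8 + (15 + 5*L)) = (-3 + q)/(23 + 5*L))
j(K, r) = 8 + K (j(K, r) = K + 8 = 8 + K)
j(z(7, 4), 98) - 881 = (8 + (-3 + 7)/(23 + 5*4)) - 881 = (8 + 4/(23 + 20)) - 881 = (8 + 4/43) - 881 = 348/43 - 881 = -37535/43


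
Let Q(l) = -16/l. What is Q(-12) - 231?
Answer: -689/3 ≈ -229.67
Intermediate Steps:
Q(-12) - 231 = -16/(-12) - 231 = -16*(-1/12) - 231 = 4/3 - 231 = -689/3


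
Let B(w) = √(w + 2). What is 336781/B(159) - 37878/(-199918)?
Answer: 18939/99959 + 336781*√161/161 ≈ 26542.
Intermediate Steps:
B(w) = √(2 + w)
336781/B(159) - 37878/(-199918) = 336781/(√(2 + 159)) - 37878/(-199918) = 336781/(√161) - 37878*(-1/199918) = 336781*(√161/161) + 18939/99959 = 336781*√161/161 + 18939/99959 = 18939/99959 + 336781*√161/161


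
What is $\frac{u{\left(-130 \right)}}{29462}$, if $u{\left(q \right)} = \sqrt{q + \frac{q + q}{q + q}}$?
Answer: $\frac{i \sqrt{129}}{29462} \approx 0.00038551 i$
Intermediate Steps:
$u{\left(q \right)} = \sqrt{1 + q}$ ($u{\left(q \right)} = \sqrt{q + \frac{2 q}{2 q}} = \sqrt{q + 2 q \frac{1}{2 q}} = \sqrt{q + 1} = \sqrt{1 + q}$)
$\frac{u{\left(-130 \right)}}{29462} = \frac{\sqrt{1 - 130}}{29462} = \sqrt{-129} \cdot \frac{1}{29462} = i \sqrt{129} \cdot \frac{1}{29462} = \frac{i \sqrt{129}}{29462}$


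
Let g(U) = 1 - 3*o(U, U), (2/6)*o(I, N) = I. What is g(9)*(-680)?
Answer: 54400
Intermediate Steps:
o(I, N) = 3*I
g(U) = 1 - 9*U
g(9)*(-680) = (1 - 9*9)*(-680) = (1 - 81)*(-680) = -80*(-680) = 54400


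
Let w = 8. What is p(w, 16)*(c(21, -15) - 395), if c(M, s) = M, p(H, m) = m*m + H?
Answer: -98736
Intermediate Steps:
p(H, m) = H + m**2 (p(H, m) = m**2 + H = H + m**2)
p(w, 16)*(c(21, -15) - 395) = (8 + 16**2)*(21 - 395) = (8 + 256)*(-374) = 264*(-374) = -98736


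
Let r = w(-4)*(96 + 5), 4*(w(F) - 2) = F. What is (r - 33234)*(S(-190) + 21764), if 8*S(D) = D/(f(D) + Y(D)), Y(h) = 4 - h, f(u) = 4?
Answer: -571113289069/792 ≈ -7.2110e+8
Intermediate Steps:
w(F) = 2 + F/4
S(D) = D/(8*(8 - D)) (S(D) = (D/(4 + (4 - D)))/8 = (D/(8 - D))/8 = D/(8*(8 - D)))
r = 101 (r = (2 + (¼)*(-4))*(96 + 5) = (2 - 1)*101 = 1*101 = 101)
(r - 33234)*(S(-190) + 21764) = (101 - 33234)*(-1*(-190)/(-64 + 8*(-190)) + 21764) = -33133*(-1*(-190)/(-64 - 1520) + 21764) = -33133*(-1*(-190)/(-1584) + 21764) = -33133*(-1*(-190)*(-1/1584) + 21764) = -33133*(-95/792 + 21764) = -33133*17236993/792 = -571113289069/792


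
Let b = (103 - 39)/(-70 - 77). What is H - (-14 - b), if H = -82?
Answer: -10060/147 ≈ -68.435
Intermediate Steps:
b = -64/147 (b = 64/(-147) = 64*(-1/147) = -64/147 ≈ -0.43537)
H - (-14 - b) = -82 - (-14 - 1*(-64/147)) = -82 - (-14 + 64/147) = -82 - 1*(-1994/147) = -82 + 1994/147 = -10060/147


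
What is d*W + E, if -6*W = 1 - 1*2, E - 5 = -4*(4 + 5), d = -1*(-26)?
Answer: -80/3 ≈ -26.667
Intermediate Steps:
d = 26
E = -31 (E = 5 - 4*(4 + 5) = 5 - 4*9 = 5 - 36 = -31)
W = 1/6 (W = -(1 - 1*2)/6 = -(1 - 2)/6 = -1/6*(-1) = 1/6 ≈ 0.16667)
d*W + E = 26*(1/6) - 31 = 13/3 - 31 = -80/3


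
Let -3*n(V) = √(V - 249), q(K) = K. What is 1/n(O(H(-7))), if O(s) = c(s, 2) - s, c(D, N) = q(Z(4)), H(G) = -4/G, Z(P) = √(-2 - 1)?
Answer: -3*√7/√(-1747 + 7*I*√3) ≈ -0.00065894 + 0.1899*I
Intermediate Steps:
Z(P) = I*√3 (Z(P) = √(-3) = I*√3)
c(D, N) = I*√3
O(s) = -s + I*√3 (O(s) = I*√3 - s = -s + I*√3)
n(V) = -√(-249 + V)/3 (n(V) = -√(V - 249)/3 = -√(-249 + V)/3)
1/n(O(H(-7))) = 1/(-√(-249 + (-(-4)/(-7) + I*√3))/3) = 1/(-√(-249 + (-(-4)*(-1)/7 + I*√3))/3) = 1/(-√(-249 + (-1*4/7 + I*√3))/3) = 1/(-√(-249 + (-4/7 + I*√3))/3) = 1/(-√(-1747/7 + I*√3)/3) = -3/√(-1747/7 + I*√3)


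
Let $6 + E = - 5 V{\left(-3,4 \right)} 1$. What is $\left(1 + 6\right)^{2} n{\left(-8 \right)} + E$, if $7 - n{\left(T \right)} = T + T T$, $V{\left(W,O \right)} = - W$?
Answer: $-2422$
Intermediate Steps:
$n{\left(T \right)} = 7 - T - T^{2}$ ($n{\left(T \right)} = 7 - \left(T + T T\right) = 7 - \left(T + T^{2}\right) = 7 - T - T^{2}$)
$E = -21$ ($E = -6 + - 5 \left(\left(-1\right) \left(-3\right)\right) 1 = -6 + \left(-5\right) 3 \cdot 1 = -6 - 15 = -21$)
$\left(1 + 6\right)^{2} n{\left(-8 \right)} + E = \left(1 + 6\right)^{2} \left(7 - -8 - \left(-8\right)^{2}\right) - 21 = 7^{2} \left(7 + 8 - 64\right) - 21 = 49 \left(7 + 8 - 64\right) - 21 = 49 \left(-49\right) - 21 = -2401 - 21 = -2422$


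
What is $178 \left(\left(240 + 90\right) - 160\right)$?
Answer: $30260$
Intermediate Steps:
$178 \left(\left(240 + 90\right) - 160\right) = 178 \left(330 - 160\right) = 178 \cdot 170 = 30260$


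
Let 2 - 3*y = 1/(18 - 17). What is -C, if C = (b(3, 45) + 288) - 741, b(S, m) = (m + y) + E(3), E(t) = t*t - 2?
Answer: 1202/3 ≈ 400.67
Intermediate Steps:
y = ⅓ (y = ⅔ - 1/(3*(18 - 17)) = ⅔ - ⅓/1 = ⅔ - ⅓*1 = ⅔ - ⅓ = ⅓ ≈ 0.33333)
E(t) = -2 + t² (E(t) = t² - 2 = -2 + t²)
b(S, m) = 22/3 + m (b(S, m) = (m + ⅓) + (-2 + 3²) = (⅓ + m) + (-2 + 9) = (⅓ + m) + 7 = 22/3 + m)
C = -1202/3 (C = ((22/3 + 45) + 288) - 741 = (157/3 + 288) - 741 = 1021/3 - 741 = -1202/3 ≈ -400.67)
-C = -1*(-1202/3) = 1202/3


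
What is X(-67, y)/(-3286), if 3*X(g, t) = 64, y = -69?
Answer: -32/4929 ≈ -0.0064922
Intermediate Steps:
X(g, t) = 64/3 (X(g, t) = (⅓)*64 = 64/3)
X(-67, y)/(-3286) = (64/3)/(-3286) = (64/3)*(-1/3286) = -32/4929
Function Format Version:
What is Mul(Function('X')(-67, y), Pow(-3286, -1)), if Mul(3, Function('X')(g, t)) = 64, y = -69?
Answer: Rational(-32, 4929) ≈ -0.0064922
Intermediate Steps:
Function('X')(g, t) = Rational(64, 3) (Function('X')(g, t) = Mul(Rational(1, 3), 64) = Rational(64, 3))
Mul(Function('X')(-67, y), Pow(-3286, -1)) = Mul(Rational(64, 3), Pow(-3286, -1)) = Mul(Rational(64, 3), Rational(-1, 3286)) = Rational(-32, 4929)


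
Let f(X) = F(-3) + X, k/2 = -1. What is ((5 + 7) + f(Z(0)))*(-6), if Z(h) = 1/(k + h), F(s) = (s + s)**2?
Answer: -285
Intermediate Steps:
k = -2 (k = 2*(-1) = -2)
F(s) = 4*s**2 (F(s) = (2*s)**2 = 4*s**2)
Z(h) = 1/(-2 + h)
f(X) = 36 + X (f(X) = 4*(-3)**2 + X = 4*9 + X = 36 + X)
((5 + 7) + f(Z(0)))*(-6) = ((5 + 7) + (36 + 1/(-2 + 0)))*(-6) = (12 + (36 + 1/(-2)))*(-6) = (12 + (36 - 1/2))*(-6) = (12 + 71/2)*(-6) = (95/2)*(-6) = -285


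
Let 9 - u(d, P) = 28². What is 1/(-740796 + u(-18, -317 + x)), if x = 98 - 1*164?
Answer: -1/741571 ≈ -1.3485e-6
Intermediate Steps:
x = -66 (x = 98 - 164 = -66)
u(d, P) = -775 (u(d, P) = 9 - 1*28² = 9 - 1*784 = 9 - 784 = -775)
1/(-740796 + u(-18, -317 + x)) = 1/(-740796 - 775) = 1/(-741571) = -1/741571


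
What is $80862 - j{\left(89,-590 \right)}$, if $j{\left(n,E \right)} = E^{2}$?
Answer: $-267238$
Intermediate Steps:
$80862 - j{\left(89,-590 \right)} = 80862 - \left(-590\right)^{2} = 80862 - 348100 = -267238$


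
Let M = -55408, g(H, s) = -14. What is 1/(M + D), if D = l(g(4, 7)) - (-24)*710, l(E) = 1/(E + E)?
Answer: -28/1074305 ≈ -2.6063e-5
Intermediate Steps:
l(E) = 1/(2*E)
D = 477119/28 (D = (1/2)/(-14) - (-24)*710 = (1/2)*(-1/14) - 1*(-17040) = -1/28 + 17040 = 477119/28 ≈ 17040.)
1/(M + D) = 1/(-55408 + 477119/28) = 1/(-1074305/28) = -28/1074305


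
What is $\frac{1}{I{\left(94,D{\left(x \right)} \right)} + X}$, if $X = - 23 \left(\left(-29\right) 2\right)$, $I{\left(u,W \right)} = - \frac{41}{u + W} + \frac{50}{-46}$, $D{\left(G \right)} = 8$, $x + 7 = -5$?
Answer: $\frac{2346}{3126071} \approx 0.00075046$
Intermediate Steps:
$x = -12$ ($x = -7 - 5 = -12$)
$I{\left(u,W \right)} = - \frac{25}{23} - \frac{41}{W + u}$ ($I{\left(u,W \right)} = - \frac{41}{W + u} + 50 \left(- \frac{1}{46}\right) = - \frac{41}{W + u} - \frac{25}{23} = - \frac{25}{23} - \frac{41}{W + u}$)
$X = 1334$ ($X = \left(-23\right) \left(-58\right) = 1334$)
$\frac{1}{I{\left(94,D{\left(x \right)} \right)} + X} = \frac{1}{\frac{-943 - 200 - 2350}{23 \left(8 + 94\right)} + 1334} = \frac{1}{\frac{-943 - 200 - 2350}{23 \cdot 102} + 1334} = \frac{1}{\frac{1}{23} \cdot \frac{1}{102} \left(-3493\right) + 1334} = \frac{1}{- \frac{3493}{2346} + 1334} = \frac{1}{\frac{3126071}{2346}} = \frac{2346}{3126071}$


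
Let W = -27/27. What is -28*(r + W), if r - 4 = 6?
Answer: -252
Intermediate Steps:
r = 10 (r = 4 + 6 = 10)
W = -1 (W = -27*1/27 = -1)
-28*(r + W) = -28*(10 - 1) = -28*9 = -252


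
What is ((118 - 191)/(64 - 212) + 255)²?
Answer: 1429822969/21904 ≈ 65277.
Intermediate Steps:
((118 - 191)/(64 - 212) + 255)² = (-73/(-148) + 255)² = (-73*(-1/148) + 255)² = (73/148 + 255)² = (37813/148)² = 1429822969/21904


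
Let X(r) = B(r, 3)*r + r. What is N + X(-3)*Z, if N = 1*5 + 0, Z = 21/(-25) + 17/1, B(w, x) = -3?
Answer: 2549/25 ≈ 101.96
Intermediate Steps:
Z = 404/25 (Z = 21*(-1/25) + 17*1 = -21/25 + 17 = 404/25 ≈ 16.160)
N = 5 (N = 5 + 0 = 5)
X(r) = -2*r (X(r) = -3*r + r = -2*r)
N + X(-3)*Z = 5 - 2*(-3)*(404/25) = 5 + 6*(404/25) = 5 + 2424/25 = 2549/25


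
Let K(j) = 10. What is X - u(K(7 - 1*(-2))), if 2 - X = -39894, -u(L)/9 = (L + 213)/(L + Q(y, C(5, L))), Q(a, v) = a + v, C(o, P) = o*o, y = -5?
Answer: 399629/10 ≈ 39963.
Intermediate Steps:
C(o, P) = o**2
u(L) = -9*(213 + L)/(20 + L) (u(L) = -9*(L + 213)/(L + (-5 + 5**2)) = -9*(213 + L)/(L + (-5 + 25)) = -9*(213 + L)/(L + 20) = -9*(213 + L)/(20 + L))
X = 39896 (X = 2 - 1*(-39894) = 2 + 39894 = 39896)
X - u(K(7 - 1*(-2))) = 39896 - 9*(-213 - 1*10)/(20 + 10) = 39896 - 9*(-213 - 10)/30 = 39896 - 9*(-223)/30 = 39896 - 1*(-669/10) = 39896 + 669/10 = 399629/10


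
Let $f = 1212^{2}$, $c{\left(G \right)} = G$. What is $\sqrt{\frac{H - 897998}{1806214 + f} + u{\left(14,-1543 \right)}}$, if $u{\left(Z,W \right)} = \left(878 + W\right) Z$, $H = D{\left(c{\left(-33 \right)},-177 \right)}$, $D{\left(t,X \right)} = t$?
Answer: $\frac{3 i \sqrt{11096460566092082}}{3275158} \approx 96.49 i$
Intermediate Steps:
$H = -33$
$f = 1468944$
$u{\left(Z,W \right)} = Z \left(878 + W\right)$
$\sqrt{\frac{H - 897998}{1806214 + f} + u{\left(14,-1543 \right)}} = \sqrt{\frac{-33 - 897998}{1806214 + 1468944} + 14 \left(878 - 1543\right)} = \sqrt{- \frac{898031}{3275158} + 14 \left(-665\right)} = \sqrt{\left(-898031\right) \frac{1}{3275158} - 9310} = \sqrt{- \frac{898031}{3275158} - 9310} = \sqrt{- \frac{30492619011}{3275158}} = \frac{3 i \sqrt{11096460566092082}}{3275158}$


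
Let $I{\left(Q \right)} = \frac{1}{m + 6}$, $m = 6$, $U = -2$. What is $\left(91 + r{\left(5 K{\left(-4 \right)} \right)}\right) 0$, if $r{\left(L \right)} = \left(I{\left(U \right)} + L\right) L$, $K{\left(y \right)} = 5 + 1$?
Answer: $0$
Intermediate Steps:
$K{\left(y \right)} = 6$
$I{\left(Q \right)} = \frac{1}{12}$ ($I{\left(Q \right)} = \frac{1}{6 + 6} = \frac{1}{12}$)
$r{\left(L \right)} = L \left(\frac{1}{12} + L\right)$ ($r{\left(L \right)} = \left(\frac{1}{12} + L\right) L = L \left(\frac{1}{12} + L\right)$)
$\left(91 + r{\left(5 K{\left(-4 \right)} \right)}\right) 0 = \left(91 + 5 \cdot 6 \left(\frac{1}{12} + 5 \cdot 6\right)\right) 0 = \left(91 + 30 \left(\frac{1}{12} + 30\right)\right) 0 = \left(91 + 30 \cdot \frac{361}{12}\right) 0 = \left(91 + \frac{1805}{2}\right) 0 = \frac{1987}{2} \cdot 0 = 0$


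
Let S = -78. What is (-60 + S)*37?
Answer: -5106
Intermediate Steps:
(-60 + S)*37 = (-60 - 78)*37 = -138*37 = -5106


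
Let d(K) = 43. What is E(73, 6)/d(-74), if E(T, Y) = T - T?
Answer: 0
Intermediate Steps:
E(T, Y) = 0
E(73, 6)/d(-74) = 0/43 = 0*(1/43) = 0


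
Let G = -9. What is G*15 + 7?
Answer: -128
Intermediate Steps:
G*15 + 7 = -9*15 + 7 = -135 + 7 = -128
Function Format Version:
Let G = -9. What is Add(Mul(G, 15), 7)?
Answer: -128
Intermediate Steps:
Add(Mul(G, 15), 7) = Add(Mul(-9, 15), 7) = Add(-135, 7) = -128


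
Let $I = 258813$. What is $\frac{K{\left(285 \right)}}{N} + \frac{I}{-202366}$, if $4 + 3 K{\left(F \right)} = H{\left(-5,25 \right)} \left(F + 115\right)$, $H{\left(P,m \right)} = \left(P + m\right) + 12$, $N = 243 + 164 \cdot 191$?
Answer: $- \frac{21920374577}{19164262566} \approx -1.1438$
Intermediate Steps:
$N = 31567$ ($N = 243 + 31324 = 31567$)
$H{\left(P,m \right)} = 12 + P + m$
$K{\left(F \right)} = \frac{3676}{3} + \frac{32 F}{3}$ ($K{\left(F \right)} = - \frac{4}{3} + \frac{\left(12 - 5 + 25\right) \left(F + 115\right)}{3} = - \frac{4}{3} + \frac{32 \left(115 + F\right)}{3} = - \frac{4}{3} + \frac{3680 + 32 F}{3} = - \frac{4}{3} + \left(\frac{3680}{3} + \frac{32 F}{3}\right) = \frac{3676}{3} + \frac{32 F}{3}$)
$\frac{K{\left(285 \right)}}{N} + \frac{I}{-202366} = \frac{\frac{3676}{3} + \frac{32}{3} \cdot 285}{31567} + \frac{258813}{-202366} = \left(\frac{3676}{3} + 3040\right) \frac{1}{31567} + 258813 \left(- \frac{1}{202366}\right) = \frac{12796}{3} \cdot \frac{1}{31567} - \frac{258813}{202366} = \frac{12796}{94701} - \frac{258813}{202366} = - \frac{21920374577}{19164262566}$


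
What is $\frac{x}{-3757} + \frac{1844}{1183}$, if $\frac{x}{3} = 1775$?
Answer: $\frac{48341}{341887} \approx 0.14139$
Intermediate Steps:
$x = 5325$ ($x = 3 \cdot 1775 = 5325$)
$\frac{x}{-3757} + \frac{1844}{1183} = \frac{5325}{-3757} + \frac{1844}{1183} = 5325 \left(- \frac{1}{3757}\right) + 1844 \cdot \frac{1}{1183} = - \frac{5325}{3757} + \frac{1844}{1183} = \frac{48341}{341887}$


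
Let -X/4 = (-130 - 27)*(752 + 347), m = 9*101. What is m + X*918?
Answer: 633578805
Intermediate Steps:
m = 909
X = 690172 (X = -4*(-130 - 27)*(752 + 347) = -(-628)*1099 = -4*(-172543) = 690172)
m + X*918 = 909 + 690172*918 = 909 + 633577896 = 633578805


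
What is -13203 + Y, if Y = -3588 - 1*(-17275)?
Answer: 484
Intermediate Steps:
Y = 13687 (Y = -3588 + 17275 = 13687)
-13203 + Y = -13203 + 13687 = 484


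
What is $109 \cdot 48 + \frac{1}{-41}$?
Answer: $\frac{214511}{41} \approx 5232.0$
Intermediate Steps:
$109 \cdot 48 + \frac{1}{-41} = 5232 - \frac{1}{41} = \frac{214511}{41}$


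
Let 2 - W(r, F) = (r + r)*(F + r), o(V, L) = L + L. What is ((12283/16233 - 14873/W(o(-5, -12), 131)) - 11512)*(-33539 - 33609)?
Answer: 4606057618365646/5957511 ≈ 7.7315e+8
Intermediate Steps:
o(V, L) = 2*L
W(r, F) = 2 - 2*r*(F + r) (W(r, F) = 2 - (r + r)*(F + r) = 2 - 2*r*(F + r))
((12283/16233 - 14873/W(o(-5, -12), 131)) - 11512)*(-33539 - 33609) = ((12283/16233 - 14873/(2 - 2*(2*(-12))² - 2*131*2*(-12))) - 11512)*(-33539 - 33609) = ((12283*(1/16233) - 14873/(2 - 2*(-24)² - 2*131*(-24))) - 11512)*(-67148) = ((12283/16233 - 14873/(2 - 2*576 + 6288)) - 11512)*(-67148) = ((12283/16233 - 14873/(2 - 1152 + 6288)) - 11512)*(-67148) = ((12283/16233 - 14873/5138) - 11512)*(-67148) = (-25474765/11915022 - 11512)*(-67148) = -137191208029/11915022*(-67148) = 4606057618365646/5957511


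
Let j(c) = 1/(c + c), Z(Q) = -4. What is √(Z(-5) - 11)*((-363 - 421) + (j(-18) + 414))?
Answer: -13321*I*√15/36 ≈ -1433.1*I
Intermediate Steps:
j(c) = 1/(2*c)
√(Z(-5) - 11)*((-363 - 421) + (j(-18) + 414)) = √(-4 - 11)*((-363 - 421) + ((½)/(-18) + 414)) = √(-15)*(-784 + ((½)*(-1/18) + 414)) = (I*√15)*(-784 + (-1/36 + 414)) = (I*√15)*(-784 + 14903/36) = (I*√15)*(-13321/36) = -13321*I*√15/36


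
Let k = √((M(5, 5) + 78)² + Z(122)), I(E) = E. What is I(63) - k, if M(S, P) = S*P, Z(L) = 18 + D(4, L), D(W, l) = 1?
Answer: 63 - 2*√2657 ≈ -40.092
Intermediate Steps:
Z(L) = 19 (Z(L) = 18 + 1 = 19)
M(S, P) = P*S
k = 2*√2657 (k = √((5*5 + 78)² + 19) = √((25 + 78)² + 19) = √(103² + 19) = √(10609 + 19) = √10628 = 2*√2657 ≈ 103.09)
I(63) - k = 63 - 2*√2657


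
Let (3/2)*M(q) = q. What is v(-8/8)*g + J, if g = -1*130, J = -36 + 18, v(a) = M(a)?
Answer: 206/3 ≈ 68.667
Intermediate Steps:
M(q) = 2*q/3
v(a) = 2*a/3
J = -18
g = -130
v(-8/8)*g + J = (2*(-8/8)/3)*(-130) - 18 = (2*(-8*1/8)/3)*(-130) - 18 = ((2/3)*(-1))*(-130) - 18 = -2/3*(-130) - 18 = 260/3 - 18 = 206/3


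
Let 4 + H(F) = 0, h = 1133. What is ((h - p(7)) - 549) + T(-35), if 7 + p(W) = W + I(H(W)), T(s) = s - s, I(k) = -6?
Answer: 590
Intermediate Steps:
H(F) = -4 (H(F) = -4 + 0 = -4)
T(s) = 0
p(W) = -13 + W (p(W) = -7 + (W - 6) = -7 + (-6 + W) = -13 + W)
((h - p(7)) - 549) + T(-35) = ((1133 - (-13 + 7)) - 549) + 0 = ((1133 - 1*(-6)) - 549) + 0 = ((1133 + 6) - 549) + 0 = (1139 - 549) + 0 = 590 + 0 = 590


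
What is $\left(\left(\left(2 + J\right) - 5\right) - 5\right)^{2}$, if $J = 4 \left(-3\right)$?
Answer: $400$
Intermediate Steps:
$J = -12$
$\left(\left(\left(2 + J\right) - 5\right) - 5\right)^{2} = \left(\left(\left(2 - 12\right) - 5\right) - 5\right)^{2} = \left(\left(-10 - 5\right) - 5\right)^{2} = \left(-15 - 5\right)^{2} = \left(-20\right)^{2} = 400$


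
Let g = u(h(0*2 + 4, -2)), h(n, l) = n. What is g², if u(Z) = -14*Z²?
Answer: 50176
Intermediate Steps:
g = -224 (g = -14*(0*2 + 4)² = -14*(0 + 4)² = -14*4² = -14*16 = -224)
g² = (-224)² = 50176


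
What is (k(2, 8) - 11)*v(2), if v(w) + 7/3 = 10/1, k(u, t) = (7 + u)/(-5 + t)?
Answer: -184/3 ≈ -61.333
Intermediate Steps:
k(u, t) = (7 + u)/(-5 + t)
v(w) = 23/3 (v(w) = -7/3 + 10/1 = -7/3 + 10*1 = -7/3 + 10 = 23/3)
(k(2, 8) - 11)*v(2) = ((7 + 2)/(-5 + 8) - 11)*(23/3) = (9/3 - 11)*(23/3) = ((⅓)*9 - 11)*(23/3) = (3 - 11)*(23/3) = -8*23/3 = -184/3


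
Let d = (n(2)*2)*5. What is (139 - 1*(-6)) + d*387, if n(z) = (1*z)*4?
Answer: 31105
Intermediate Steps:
n(z) = 4*z (n(z) = z*4 = 4*z)
d = 80 (d = ((4*2)*2)*5 = (8*2)*5 = 16*5 = 80)
(139 - 1*(-6)) + d*387 = (139 - 1*(-6)) + 80*387 = (139 + 6) + 30960 = 145 + 30960 = 31105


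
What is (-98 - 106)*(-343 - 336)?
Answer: 138516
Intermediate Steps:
(-98 - 106)*(-343 - 336) = -204*(-679) = 138516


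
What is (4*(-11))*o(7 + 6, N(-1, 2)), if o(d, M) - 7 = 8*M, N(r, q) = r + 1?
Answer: -308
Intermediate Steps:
N(r, q) = 1 + r
o(d, M) = 7 + 8*M
(4*(-11))*o(7 + 6, N(-1, 2)) = (4*(-11))*(7 + 8*(1 - 1)) = -44*(7 + 8*0) = -44*(7 + 0) = -44*7 = -308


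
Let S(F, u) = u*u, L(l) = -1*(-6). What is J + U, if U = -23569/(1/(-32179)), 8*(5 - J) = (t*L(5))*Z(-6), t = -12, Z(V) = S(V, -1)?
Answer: 758426865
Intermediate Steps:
L(l) = 6
S(F, u) = u²
Z(V) = 1 (Z(V) = (-1)² = 1)
J = 14 (J = 5 - (-12*6)/8 = 5 - (-9) = 5 - ⅛*(-72) = 5 + 9 = 14)
U = 758426851 (U = -23569/(-1/32179) = -23569*(-32179) = 758426851)
J + U = 14 + 758426851 = 758426865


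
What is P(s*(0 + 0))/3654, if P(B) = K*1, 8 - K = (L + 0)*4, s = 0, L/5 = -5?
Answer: 6/203 ≈ 0.029557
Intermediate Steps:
L = -25 (L = 5*(-5) = -25)
K = 108 (K = 8 - (-25 + 0)*4 = 8 - (-25)*4 = 8 - 1*(-100) = 8 + 100 = 108)
P(B) = 108 (P(B) = 108*1 = 108)
P(s*(0 + 0))/3654 = 108/3654 = 108*(1/3654) = 6/203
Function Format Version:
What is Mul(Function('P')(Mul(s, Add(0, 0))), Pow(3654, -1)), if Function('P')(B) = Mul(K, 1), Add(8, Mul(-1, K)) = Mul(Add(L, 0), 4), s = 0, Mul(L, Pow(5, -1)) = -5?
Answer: Rational(6, 203) ≈ 0.029557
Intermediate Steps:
L = -25 (L = Mul(5, -5) = -25)
K = 108 (K = Add(8, Mul(-1, Mul(Add(-25, 0), 4))) = Add(8, Mul(-1, Mul(-25, 4))) = Add(8, Mul(-1, -100)) = Add(8, 100) = 108)
Function('P')(B) = 108 (Function('P')(B) = Mul(108, 1) = 108)
Mul(Function('P')(Mul(s, Add(0, 0))), Pow(3654, -1)) = Mul(108, Pow(3654, -1)) = Mul(108, Rational(1, 3654)) = Rational(6, 203)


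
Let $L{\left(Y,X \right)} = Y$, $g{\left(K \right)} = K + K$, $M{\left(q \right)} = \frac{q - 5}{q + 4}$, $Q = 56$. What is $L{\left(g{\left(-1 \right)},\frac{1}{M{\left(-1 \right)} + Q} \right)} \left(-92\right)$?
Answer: $184$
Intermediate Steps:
$M{\left(q \right)} = \frac{-5 + q}{4 + q}$
$g{\left(K \right)} = 2 K$
$L{\left(g{\left(-1 \right)},\frac{1}{M{\left(-1 \right)} + Q} \right)} \left(-92\right) = 2 \left(-1\right) \left(-92\right) = \left(-2\right) \left(-92\right) = 184$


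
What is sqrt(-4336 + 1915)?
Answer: 3*I*sqrt(269) ≈ 49.204*I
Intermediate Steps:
sqrt(-4336 + 1915) = sqrt(-2421) = 3*I*sqrt(269)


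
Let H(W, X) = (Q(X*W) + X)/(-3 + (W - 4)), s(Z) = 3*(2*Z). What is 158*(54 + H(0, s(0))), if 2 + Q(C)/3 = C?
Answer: 60672/7 ≈ 8667.4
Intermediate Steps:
Q(C) = -6 + 3*C
s(Z) = 6*Z
H(W, X) = (-6 + X + 3*W*X)/(-7 + W) (H(W, X) = ((-6 + 3*(X*W)) + X)/(-3 + (W - 4)) = ((-6 + 3*(W*X)) + X)/(-3 + (-4 + W)) = ((-6 + 3*W*X) + X)/(-7 + W) = (-6 + X + 3*W*X)/(-7 + W))
158*(54 + H(0, s(0))) = 158*(54 + (-6 + 6*0 + 3*0*(6*0))/(-7 + 0)) = 158*(54 + (-6 + 0 + 3*0*0)/(-7)) = 158*(54 - (-6 + 0 + 0)/7) = 158*(54 - 1/7*(-6)) = 158*(54 + 6/7) = 158*(384/7) = 60672/7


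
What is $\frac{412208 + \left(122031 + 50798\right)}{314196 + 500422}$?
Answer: $\frac{585037}{814618} \approx 0.71817$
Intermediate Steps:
$\frac{412208 + \left(122031 + 50798\right)}{314196 + 500422} = \frac{412208 + 172829}{814618} = 585037 \cdot \frac{1}{814618} = \frac{585037}{814618}$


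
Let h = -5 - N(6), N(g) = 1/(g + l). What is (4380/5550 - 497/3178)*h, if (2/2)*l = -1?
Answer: -690937/209975 ≈ -3.2906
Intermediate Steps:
l = -1
N(g) = 1/(-1 + g) (N(g) = 1/(g - 1) = 1/(-1 + g))
h = -26/5 (h = -5 - 1/(-1 + 6) = -5 - 1/5 = -26/5 ≈ -5.2000)
(4380/5550 - 497/3178)*h = (4380/5550 - 497/3178)*(-26/5) = (4380*(1/5550) - 497*1/3178)*(-26/5) = (146/185 - 71/454)*(-26/5) = (53149/83990)*(-26/5) = -690937/209975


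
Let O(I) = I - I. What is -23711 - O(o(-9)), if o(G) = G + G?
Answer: -23711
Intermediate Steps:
o(G) = 2*G
O(I) = 0
-23711 - O(o(-9)) = -23711 - 1*0 = -23711 + 0 = -23711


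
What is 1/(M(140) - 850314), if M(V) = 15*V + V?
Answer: -1/848074 ≈ -1.1791e-6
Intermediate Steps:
M(V) = 16*V
1/(M(140) - 850314) = 1/(16*140 - 850314) = 1/(2240 - 850314) = 1/(-848074) = -1/848074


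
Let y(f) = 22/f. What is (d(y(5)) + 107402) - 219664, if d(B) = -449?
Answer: -112711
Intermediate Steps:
(d(y(5)) + 107402) - 219664 = (-449 + 107402) - 219664 = 106953 - 219664 = -112711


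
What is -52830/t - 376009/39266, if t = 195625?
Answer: -15126236681/1536282250 ≈ -9.8460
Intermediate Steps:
-52830/t - 376009/39266 = -52830/195625 - 376009/39266 = -52830*1/195625 - 376009*1/39266 = -10566/39125 - 376009/39266 = -15126236681/1536282250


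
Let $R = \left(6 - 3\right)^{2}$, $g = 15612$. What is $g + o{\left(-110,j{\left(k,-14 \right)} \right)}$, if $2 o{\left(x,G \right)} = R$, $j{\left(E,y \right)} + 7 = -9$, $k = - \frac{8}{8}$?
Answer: $\frac{31233}{2} \approx 15617.0$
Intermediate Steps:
$k = -1$ ($k = \left(-8\right) \frac{1}{8} = -1$)
$R = 9$ ($R = 3^{2} = 9$)
$j{\left(E,y \right)} = -16$ ($j{\left(E,y \right)} = -7 - 9 = -16$)
$o{\left(x,G \right)} = \frac{9}{2}$ ($o{\left(x,G \right)} = \frac{1}{2} \cdot 9 = \frac{9}{2}$)
$g + o{\left(-110,j{\left(k,-14 \right)} \right)} = 15612 + \frac{9}{2} = \frac{31233}{2}$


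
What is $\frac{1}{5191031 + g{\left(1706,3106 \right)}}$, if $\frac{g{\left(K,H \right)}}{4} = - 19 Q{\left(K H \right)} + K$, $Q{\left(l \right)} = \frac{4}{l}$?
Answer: $\frac{1324709}{6885645299119} \approx 1.9239 \cdot 10^{-7}$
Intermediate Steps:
$g{\left(K,H \right)} = 4 K - \frac{304}{H K}$ ($g{\left(K,H \right)} = 4 \left(- 19 \frac{4}{K H} + K\right) = 4 \left(- 19 \frac{4}{H K} + K\right) = 4 \left(- \frac{76}{H K} + K\right) = 4 \left(K - \frac{76}{H K}\right) = 4 K - \frac{304}{H K}$)
$\frac{1}{5191031 + g{\left(1706,3106 \right)}} = \frac{1}{5191031 + \left(4 \cdot 1706 - \frac{304}{3106 \cdot 1706}\right)} = \frac{1}{5191031 + \left(6824 - \frac{152}{1553} \cdot \frac{1}{1706}\right)} = \frac{1}{5191031 + \left(6824 - \frac{76}{1324709}\right)} = \frac{1}{5191031 + \frac{9039814140}{1324709}} = \frac{1}{\frac{6885645299119}{1324709}} = \frac{1324709}{6885645299119}$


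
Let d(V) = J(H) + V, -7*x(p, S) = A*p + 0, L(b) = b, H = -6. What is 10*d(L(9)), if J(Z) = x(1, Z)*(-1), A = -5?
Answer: 580/7 ≈ 82.857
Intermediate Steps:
x(p, S) = 5*p/7 (x(p, S) = -(-5*p + 0)/7 = -(-5)*p/7 = 5*p/7)
J(Z) = -5/7 (J(Z) = ((5/7)*1)*(-1) = (5/7)*(-1) = -5/7)
d(V) = -5/7 + V
10*d(L(9)) = 10*(-5/7 + 9) = 10*(58/7) = 580/7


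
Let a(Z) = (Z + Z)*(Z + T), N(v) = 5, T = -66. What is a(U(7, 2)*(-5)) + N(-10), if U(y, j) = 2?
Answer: 1525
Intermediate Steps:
a(Z) = 2*Z*(-66 + Z) (a(Z) = (Z + Z)*(Z - 66) = (2*Z)*(-66 + Z) = 2*Z*(-66 + Z))
a(U(7, 2)*(-5)) + N(-10) = 2*(2*(-5))*(-66 + 2*(-5)) + 5 = 2*(-10)*(-66 - 10) + 5 = 2*(-10)*(-76) + 5 = 1520 + 5 = 1525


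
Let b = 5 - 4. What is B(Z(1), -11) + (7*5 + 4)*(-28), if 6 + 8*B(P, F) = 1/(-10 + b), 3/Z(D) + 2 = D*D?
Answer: -78679/72 ≈ -1092.8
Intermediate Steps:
b = 1
Z(D) = 3/(-2 + D**2) (Z(D) = 3/(-2 + D*D) = 3/(-2 + D**2))
B(P, F) = -55/72 (B(P, F) = -3/4 + 1/(8*(-10 + 1)) = -3/4 + (1/8)/(-9) = -3/4 + (1/8)*(-1/9) = -3/4 - 1/72 = -55/72)
B(Z(1), -11) + (7*5 + 4)*(-28) = -55/72 + (7*5 + 4)*(-28) = -55/72 + (35 + 4)*(-28) = -55/72 + 39*(-28) = -55/72 - 1092 = -78679/72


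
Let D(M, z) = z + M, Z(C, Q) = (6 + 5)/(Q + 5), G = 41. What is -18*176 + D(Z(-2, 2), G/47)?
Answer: -1041468/329 ≈ -3165.6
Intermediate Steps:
Z(C, Q) = 11/(5 + Q)
D(M, z) = M + z
-18*176 + D(Z(-2, 2), G/47) = -18*176 + (11/(5 + 2) + 41/47) = -3168 + (11/7 + 41*(1/47)) = -3168 + (11*(⅐) + 41/47) = -3168 + (11/7 + 41/47) = -3168 + 804/329 = -1041468/329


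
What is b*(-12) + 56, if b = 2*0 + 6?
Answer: -16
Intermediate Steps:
b = 6 (b = 0 + 6 = 6)
b*(-12) + 56 = 6*(-12) + 56 = -72 + 56 = -16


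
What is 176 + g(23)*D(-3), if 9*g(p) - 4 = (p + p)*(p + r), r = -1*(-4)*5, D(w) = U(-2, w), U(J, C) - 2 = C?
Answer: -398/9 ≈ -44.222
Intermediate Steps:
U(J, C) = 2 + C
D(w) = 2 + w
r = 20 (r = 4*5 = 20)
g(p) = 4/9 + 2*p*(20 + p)/9 (g(p) = 4/9 + ((p + p)*(p + 20))/9 = 4/9 + ((2*p)*(20 + p))/9 = 4/9 + (2*p*(20 + p))/9 = 4/9 + 2*p*(20 + p)/9)
176 + g(23)*D(-3) = 176 + (4/9 + (2/9)*23² + (40/9)*23)*(2 - 3) = 176 + (4/9 + (2/9)*529 + 920/9)*(-1) = 176 + (4/9 + 1058/9 + 920/9)*(-1) = 176 + (1982/9)*(-1) = 176 - 1982/9 = -398/9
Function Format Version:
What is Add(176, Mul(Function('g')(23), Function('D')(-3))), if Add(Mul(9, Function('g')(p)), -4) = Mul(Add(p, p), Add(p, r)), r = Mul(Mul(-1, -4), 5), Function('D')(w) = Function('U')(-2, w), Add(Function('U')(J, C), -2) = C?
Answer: Rational(-398, 9) ≈ -44.222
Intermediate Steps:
Function('U')(J, C) = Add(2, C)
Function('D')(w) = Add(2, w)
r = 20 (r = Mul(4, 5) = 20)
Function('g')(p) = Add(Rational(4, 9), Mul(Rational(2, 9), p, Add(20, p))) (Function('g')(p) = Add(Rational(4, 9), Mul(Rational(1, 9), Mul(Add(p, p), Add(p, 20)))) = Add(Rational(4, 9), Mul(Rational(1, 9), Mul(Mul(2, p), Add(20, p)))) = Add(Rational(4, 9), Mul(Rational(1, 9), Mul(2, p, Add(20, p)))) = Add(Rational(4, 9), Mul(Rational(2, 9), p, Add(20, p))))
Add(176, Mul(Function('g')(23), Function('D')(-3))) = Add(176, Mul(Add(Rational(4, 9), Mul(Rational(2, 9), Pow(23, 2)), Mul(Rational(40, 9), 23)), Add(2, -3))) = Add(176, Mul(Add(Rational(4, 9), Mul(Rational(2, 9), 529), Rational(920, 9)), -1)) = Add(176, Mul(Add(Rational(4, 9), Rational(1058, 9), Rational(920, 9)), -1)) = Add(176, Mul(Rational(1982, 9), -1)) = Add(176, Rational(-1982, 9)) = Rational(-398, 9)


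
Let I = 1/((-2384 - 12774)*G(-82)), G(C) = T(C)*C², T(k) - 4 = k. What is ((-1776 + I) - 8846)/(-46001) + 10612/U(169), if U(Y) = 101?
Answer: 3889395563386173883/36936254736700176 ≈ 105.30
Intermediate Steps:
T(k) = 4 + k
G(C) = C²*(4 + C) (G(C) = (4 + C)*C² = C²*(4 + C))
I = 1/7949946576 (I = 1/((-2384 - 12774)*(((-82)²*(4 - 82)))) = 1/((-15158)*((6724*(-78)))) = -1/15158/(-524472) = -1/15158*(-1/524472) = 1/7949946576 ≈ 1.2579e-10)
((-1776 + I) - 8846)/(-46001) + 10612/U(169) = ((-1776 + 1/7949946576) - 8846)/(-46001) + 10612/101 = (-14119105118975/7949946576 - 8846)*(-1/46001) + 10612*(1/101) = -84444332530271/7949946576*(-1/46001) + 10612/101 = 84444332530271/365705492442576 + 10612/101 = 3889395563386173883/36936254736700176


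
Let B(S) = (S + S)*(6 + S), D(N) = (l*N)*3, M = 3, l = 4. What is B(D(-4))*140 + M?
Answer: 564483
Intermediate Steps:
D(N) = 12*N (D(N) = (4*N)*3 = 12*N)
B(S) = 2*S*(6 + S) (B(S) = (2*S)*(6 + S) = 2*S*(6 + S))
B(D(-4))*140 + M = (2*(12*(-4))*(6 + 12*(-4)))*140 + 3 = (2*(-48)*(6 - 48))*140 + 3 = (2*(-48)*(-42))*140 + 3 = 4032*140 + 3 = 564480 + 3 = 564483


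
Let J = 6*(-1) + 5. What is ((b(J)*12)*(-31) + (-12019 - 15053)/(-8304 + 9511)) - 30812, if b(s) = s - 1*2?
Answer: -35870144/1207 ≈ -29718.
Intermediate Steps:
J = -1 (J = -6 + 5 = -1)
b(s) = -2 + s (b(s) = s - 2 = -2 + s)
((b(J)*12)*(-31) + (-12019 - 15053)/(-8304 + 9511)) - 30812 = (((-2 - 1)*12)*(-31) + (-12019 - 15053)/(-8304 + 9511)) - 30812 = (-3*12*(-31) - 27072/1207) - 30812 = (-36*(-31) - 27072*1/1207) - 30812 = (1116 - 27072/1207) - 30812 = 1319940/1207 - 30812 = -35870144/1207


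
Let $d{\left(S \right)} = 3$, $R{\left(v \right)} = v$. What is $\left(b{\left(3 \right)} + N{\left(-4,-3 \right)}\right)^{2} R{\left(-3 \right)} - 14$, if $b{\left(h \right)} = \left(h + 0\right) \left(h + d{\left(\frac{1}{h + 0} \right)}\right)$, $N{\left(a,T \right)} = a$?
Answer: $-602$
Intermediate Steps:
$b{\left(h \right)} = h \left(3 + h\right)$ ($b{\left(h \right)} = \left(h + 0\right) \left(h + 3\right) = h \left(3 + h\right)$)
$\left(b{\left(3 \right)} + N{\left(-4,-3 \right)}\right)^{2} R{\left(-3 \right)} - 14 = \left(3 \left(3 + 3\right) - 4\right)^{2} \left(-3\right) - 14 = \left(3 \cdot 6 - 4\right)^{2} \left(-3\right) - 14 = \left(18 - 4\right)^{2} \left(-3\right) - 14 = 14^{2} \left(-3\right) - 14 = 196 \left(-3\right) - 14 = -588 - 14 = -602$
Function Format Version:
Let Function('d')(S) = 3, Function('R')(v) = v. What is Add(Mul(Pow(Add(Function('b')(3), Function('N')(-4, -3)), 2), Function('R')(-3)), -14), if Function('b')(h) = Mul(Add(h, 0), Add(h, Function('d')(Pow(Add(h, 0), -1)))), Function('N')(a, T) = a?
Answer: -602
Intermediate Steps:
Function('b')(h) = Mul(h, Add(3, h)) (Function('b')(h) = Mul(Add(h, 0), Add(h, 3)) = Mul(h, Add(3, h)))
Add(Mul(Pow(Add(Function('b')(3), Function('N')(-4, -3)), 2), Function('R')(-3)), -14) = Add(Mul(Pow(Add(Mul(3, Add(3, 3)), -4), 2), -3), -14) = Add(Mul(Pow(Add(Mul(3, 6), -4), 2), -3), -14) = Add(Mul(Pow(Add(18, -4), 2), -3), -14) = Add(Mul(Pow(14, 2), -3), -14) = Add(Mul(196, -3), -14) = Add(-588, -14) = -602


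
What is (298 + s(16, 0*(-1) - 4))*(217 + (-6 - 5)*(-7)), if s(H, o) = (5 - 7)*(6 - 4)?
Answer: 86436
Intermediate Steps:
s(H, o) = -4 (s(H, o) = -2*2 = -4)
(298 + s(16, 0*(-1) - 4))*(217 + (-6 - 5)*(-7)) = (298 - 4)*(217 + (-6 - 5)*(-7)) = 294*(217 - 11*(-7)) = 294*(217 + 77) = 294*294 = 86436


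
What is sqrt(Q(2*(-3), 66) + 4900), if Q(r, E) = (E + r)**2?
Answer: 10*sqrt(85) ≈ 92.195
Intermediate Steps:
sqrt(Q(2*(-3), 66) + 4900) = sqrt((66 + 2*(-3))**2 + 4900) = sqrt((66 - 6)**2 + 4900) = sqrt(60**2 + 4900) = sqrt(3600 + 4900) = sqrt(8500) = 10*sqrt(85)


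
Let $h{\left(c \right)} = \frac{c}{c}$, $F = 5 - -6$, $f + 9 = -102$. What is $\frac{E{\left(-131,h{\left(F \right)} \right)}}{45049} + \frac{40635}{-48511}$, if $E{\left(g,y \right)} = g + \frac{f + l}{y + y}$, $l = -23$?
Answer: $- \frac{1840171293}{2185372039} \approx -0.84204$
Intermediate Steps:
$f = -111$ ($f = -9 - 102 = -111$)
$F = 11$ ($F = 5 + 6 = 11$)
$h{\left(c \right)} = 1$
$E{\left(g,y \right)} = g - \frac{67}{y}$ ($E{\left(g,y \right)} = g + \frac{-111 - 23}{y + y} = g - \frac{134}{2 y} = g - 134 \frac{1}{2 y} = g - \frac{67}{y}$)
$\frac{E{\left(-131,h{\left(F \right)} \right)}}{45049} + \frac{40635}{-48511} = \frac{-131 - \frac{67}{1}}{45049} + \frac{40635}{-48511} = \left(-131 - 67\right) \frac{1}{45049} + 40635 \left(- \frac{1}{48511}\right) = \left(-131 - 67\right) \frac{1}{45049} - \frac{40635}{48511} = \left(-198\right) \frac{1}{45049} - \frac{40635}{48511} = - \frac{198}{45049} - \frac{40635}{48511} = - \frac{1840171293}{2185372039}$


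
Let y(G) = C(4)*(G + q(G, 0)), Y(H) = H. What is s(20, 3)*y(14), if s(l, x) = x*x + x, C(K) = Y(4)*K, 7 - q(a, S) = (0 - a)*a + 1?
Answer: 41472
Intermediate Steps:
q(a, S) = 6 + a² (q(a, S) = 7 - ((0 - a)*a + 1) = 7 - ((-a)*a + 1) = 7 - (-a² + 1) = 7 - (1 - a²) = 7 + (-1 + a²) = 6 + a²)
C(K) = 4*K
s(l, x) = x + x² (s(l, x) = x² + x = x + x²)
y(G) = 96 + 16*G + 16*G² (y(G) = (4*4)*(G + (6 + G²)) = 16*(6 + G + G²) = 96 + 16*G + 16*G²)
s(20, 3)*y(14) = (3*(1 + 3))*(96 + 16*14 + 16*14²) = (3*4)*(96 + 224 + 16*196) = 12*(96 + 224 + 3136) = 12*3456 = 41472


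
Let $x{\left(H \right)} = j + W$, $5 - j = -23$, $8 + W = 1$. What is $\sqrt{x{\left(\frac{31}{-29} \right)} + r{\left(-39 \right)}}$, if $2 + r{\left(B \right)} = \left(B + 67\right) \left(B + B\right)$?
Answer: $i \sqrt{2165} \approx 46.53 i$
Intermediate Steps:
$W = -7$ ($W = -8 + 1 = -7$)
$r{\left(B \right)} = -2 + 2 B \left(67 + B\right)$ ($r{\left(B \right)} = -2 + \left(B + 67\right) \left(B + B\right) = -2 + \left(67 + B\right) 2 B = -2 + 2 B \left(67 + B\right)$)
$j = 28$ ($j = 5 - -23 = 5 + 23 = 28$)
$x{\left(H \right)} = 21$ ($x{\left(H \right)} = 28 - 7 = 21$)
$\sqrt{x{\left(\frac{31}{-29} \right)} + r{\left(-39 \right)}} = \sqrt{21 + \left(-2 + 2 \left(-39\right)^{2} + 134 \left(-39\right)\right)} = \sqrt{21 - 2186} = \sqrt{-2165} = i \sqrt{2165}$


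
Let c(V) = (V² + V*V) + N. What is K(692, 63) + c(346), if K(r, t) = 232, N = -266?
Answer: 239398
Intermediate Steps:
c(V) = -266 + 2*V² (c(V) = (V² + V*V) - 266 = (V² + V²) - 266 = 2*V² - 266 = -266 + 2*V²)
K(692, 63) + c(346) = 232 + (-266 + 2*346²) = 232 + (-266 + 2*119716) = 232 + (-266 + 239432) = 232 + 239166 = 239398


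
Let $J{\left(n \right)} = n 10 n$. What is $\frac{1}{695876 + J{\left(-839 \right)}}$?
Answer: $\frac{1}{7735086} \approx 1.2928 \cdot 10^{-7}$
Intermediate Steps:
$J{\left(n \right)} = 10 n^{2}$ ($J{\left(n \right)} = 10 n n = 10 n^{2}$)
$\frac{1}{695876 + J{\left(-839 \right)}} = \frac{1}{695876 + 10 \left(-839\right)^{2}} = \frac{1}{695876 + 10 \cdot 703921} = \frac{1}{695876 + 7039210} = \frac{1}{7735086}$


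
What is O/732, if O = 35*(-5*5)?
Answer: -875/732 ≈ -1.1954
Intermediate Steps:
O = -875 (O = 35*(-25) = -875)
O/732 = -875/732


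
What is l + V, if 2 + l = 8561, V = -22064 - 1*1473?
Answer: -14978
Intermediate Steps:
V = -23537 (V = -22064 - 1473 = -23537)
l = 8559 (l = -2 + 8561 = 8559)
l + V = 8559 - 23537 = -14978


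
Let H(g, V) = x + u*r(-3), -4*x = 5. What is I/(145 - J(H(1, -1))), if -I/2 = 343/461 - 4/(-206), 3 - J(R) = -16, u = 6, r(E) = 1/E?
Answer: -36251/2991429 ≈ -0.012118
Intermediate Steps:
x = -5/4 (x = -1/4*5 = -5/4 ≈ -1.2500)
H(g, V) = -13/4 (H(g, V) = -5/4 + 6/(-3) = -5/4 + 6*(-1/3) = -5/4 - 2 = -13/4)
J(R) = 19 (J(R) = 3 - 1*(-16) = 3 + 16 = 19)
I = -72502/47483 (I = -2*(343/461 - 4/(-206)) = -2*(343*(1/461) - 4*(-1/206)) = -2*(343/461 + 2/103) = -2*36251/47483 = -72502/47483 ≈ -1.5269)
I/(145 - J(H(1, -1))) = -72502/(47483*(145 - 1*19)) = -72502/(47483*(145 - 19)) = -72502/47483/126 = -72502/47483*1/126 = -36251/2991429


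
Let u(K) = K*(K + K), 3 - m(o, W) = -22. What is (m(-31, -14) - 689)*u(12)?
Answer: -191232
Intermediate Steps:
m(o, W) = 25 (m(o, W) = 3 - 1*(-22) = 3 + 22 = 25)
u(K) = 2*K² (u(K) = K*(2*K) = 2*K²)
(m(-31, -14) - 689)*u(12) = (25 - 689)*(2*12²) = -1328*144 = -664*288 = -191232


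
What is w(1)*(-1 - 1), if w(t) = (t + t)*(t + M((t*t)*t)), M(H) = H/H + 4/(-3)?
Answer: -8/3 ≈ -2.6667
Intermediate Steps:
M(H) = -⅓ (M(H) = 1 + 4*(-⅓) = 1 - 4/3 = -⅓)
w(t) = 2*t*(-⅓ + t) (w(t) = (t + t)*(t - ⅓) = (2*t)*(-⅓ + t) = 2*t*(-⅓ + t))
w(1)*(-1 - 1) = ((⅔)*1*(-1 + 3*1))*(-1 - 1) = ((⅔)*1*(-1 + 3))*(-2) = ((⅔)*1*2)*(-2) = (4/3)*(-2) = -8/3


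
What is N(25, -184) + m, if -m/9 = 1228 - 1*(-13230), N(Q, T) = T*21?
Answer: -133986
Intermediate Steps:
N(Q, T) = 21*T
m = -130122 (m = -9*(1228 - 1*(-13230)) = -9*(1228 + 13230) = -9*14458 = -130122)
N(25, -184) + m = 21*(-184) - 130122 = -3864 - 130122 = -133986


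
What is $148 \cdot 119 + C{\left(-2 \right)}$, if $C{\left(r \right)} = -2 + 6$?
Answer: $17616$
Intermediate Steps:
$C{\left(r \right)} = 4$
$148 \cdot 119 + C{\left(-2 \right)} = 148 \cdot 119 + 4 = 17612 + 4 = 17616$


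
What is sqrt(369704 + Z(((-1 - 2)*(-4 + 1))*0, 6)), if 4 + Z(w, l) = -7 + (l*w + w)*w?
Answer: 3*sqrt(41077) ≈ 608.02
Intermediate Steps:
Z(w, l) = -11 + w*(w + l*w) (Z(w, l) = -4 + (-7 + (l*w + w)*w) = -4 + (-7 + (w + l*w)*w) = -4 + (-7 + w*(w + l*w)) = -11 + w*(w + l*w))
sqrt(369704 + Z(((-1 - 2)*(-4 + 1))*0, 6)) = sqrt(369704 + (-11 + (((-1 - 2)*(-4 + 1))*0)**2 + 6*(((-1 - 2)*(-4 + 1))*0)**2)) = sqrt(369704 + (-11 + (-3*(-3)*0)**2 + 6*(-3*(-3)*0)**2)) = sqrt(369704 + (-11 + (9*0)**2 + 6*(9*0)**2)) = sqrt(369704 + (-11 + 0**2 + 6*0**2)) = sqrt(369704 + (-11 + 0 + 6*0)) = sqrt(369704 + (-11 + 0 + 0)) = sqrt(369704 - 11) = sqrt(369693) = 3*sqrt(41077)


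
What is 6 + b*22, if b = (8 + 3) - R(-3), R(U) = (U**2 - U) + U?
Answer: 50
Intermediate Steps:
R(U) = U**2
b = 2 (b = (8 + 3) - 1*(-3)**2 = 11 - 1*9 = 11 - 9 = 2)
6 + b*22 = 6 + 2*22 = 6 + 44 = 50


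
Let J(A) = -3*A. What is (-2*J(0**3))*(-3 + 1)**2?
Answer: 0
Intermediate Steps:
(-2*J(0**3))*(-3 + 1)**2 = (-(-6)*0**3)*(-3 + 1)**2 = -(-6)*0*(-2)**2 = -2*0*4 = 0*4 = 0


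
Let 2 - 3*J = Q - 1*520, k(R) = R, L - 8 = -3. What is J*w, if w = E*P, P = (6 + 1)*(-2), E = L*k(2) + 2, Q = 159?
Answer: -20328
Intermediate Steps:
L = 5 (L = 8 - 3 = 5)
E = 12 (E = 5*2 + 2 = 10 + 2 = 12)
P = -14 (P = 7*(-2) = -14)
w = -168 (w = 12*(-14) = -168)
J = 121 (J = ⅔ - (159 - 1*520)/3 = ⅔ - (159 - 520)/3 = ⅔ - ⅓*(-361) = ⅔ + 361/3 = 121)
J*w = 121*(-168) = -20328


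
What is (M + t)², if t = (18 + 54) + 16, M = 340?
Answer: 183184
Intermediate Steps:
t = 88 (t = 72 + 16 = 88)
(M + t)² = (340 + 88)² = 428² = 183184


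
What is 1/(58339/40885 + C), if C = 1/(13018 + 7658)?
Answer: 845338260/1206258049 ≈ 0.70079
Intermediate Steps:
C = 1/20676 ≈ 4.8365e-5
1/(58339/40885 + C) = 1/(58339/40885 + 1/20676) = 1/(1206258049/845338260) = 845338260/1206258049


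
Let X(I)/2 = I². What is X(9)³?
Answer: 4251528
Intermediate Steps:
X(I) = 2*I²
X(9)³ = (2*9²)³ = (2*81)³ = 162³ = 4251528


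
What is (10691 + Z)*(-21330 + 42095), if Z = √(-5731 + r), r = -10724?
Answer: 221998615 + 20765*I*√16455 ≈ 2.22e+8 + 2.6637e+6*I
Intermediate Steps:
Z = I*√16455 (Z = √(-5731 - 10724) = √(-16455) = I*√16455 ≈ 128.28*I)
(10691 + Z)*(-21330 + 42095) = (10691 + I*√16455)*(-21330 + 42095) = (10691 + I*√16455)*20765 = 221998615 + 20765*I*√16455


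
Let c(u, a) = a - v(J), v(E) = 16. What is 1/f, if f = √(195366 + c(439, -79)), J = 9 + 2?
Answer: √195271/195271 ≈ 0.0022630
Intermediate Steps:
J = 11
c(u, a) = -16 + a (c(u, a) = a - 1*16 = a - 16 = -16 + a)
f = √195271 (f = √(195366 + (-16 - 79)) = √(195366 - 95) = √195271 ≈ 441.89)
1/f = 1/(√195271) = √195271/195271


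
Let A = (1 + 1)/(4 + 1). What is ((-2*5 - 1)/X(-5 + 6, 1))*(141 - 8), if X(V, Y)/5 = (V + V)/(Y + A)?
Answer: -10241/50 ≈ -204.82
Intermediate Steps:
A = 2/5 ≈ 0.40000
X(V, Y) = 10*V/(2/5 + Y) (X(V, Y) = 5*((V + V)/(Y + 2/5)) = 5*((2*V)/(2/5 + Y)) = 5*(2*V/(2/5 + Y)) = 10*V/(2/5 + Y))
((-2*5 - 1)/X(-5 + 6, 1))*(141 - 8) = ((-2*5 - 1)/((50*(-5 + 6)/(2 + 5*1))))*(141 - 8) = ((-10 - 1)/((50*1/(2 + 5))))*133 = -11/(50*1/7)*133 = -11/(50*1*(1/7))*133 = -11/50/7*133 = -11*7/50*133 = -77/50*133 = -10241/50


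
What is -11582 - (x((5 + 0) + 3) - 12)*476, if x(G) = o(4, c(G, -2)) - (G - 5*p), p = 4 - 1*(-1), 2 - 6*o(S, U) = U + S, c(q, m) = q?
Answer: -39506/3 ≈ -13169.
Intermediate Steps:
o(S, U) = 1/3 - S/6 - U/6 (o(S, U) = 1/3 - (U + S)/6 = 1/3 - (S + U)/6 = 1/3 + (-S/6 - U/6) = 1/3 - S/6 - U/6)
p = 5 (p = 4 + 1 = 5)
x(G) = 74/3 - 7*G/6 (x(G) = (1/3 - 1/6*4 - G/6) - (G - 5*5) = (1/3 - 2/3 - G/6) - (G - 25) = (-1/3 - G/6) - (-25 + G) = (-1/3 - G/6) + (25 - G) = 74/3 - 7*G/6)
-11582 - (x((5 + 0) + 3) - 12)*476 = -11582 - ((74/3 - 7*((5 + 0) + 3)/6) - 12)*476 = -11582 - ((74/3 - 7*(5 + 3)/6) - 12)*476 = -11582 - ((74/3 - 7/6*8) - 12)*476 = -11582 - ((74/3 - 28/3) - 12)*476 = -11582 - (46/3 - 12)*476 = -11582 - 10*476/3 = -11582 - 1*4760/3 = -11582 - 4760/3 = -39506/3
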